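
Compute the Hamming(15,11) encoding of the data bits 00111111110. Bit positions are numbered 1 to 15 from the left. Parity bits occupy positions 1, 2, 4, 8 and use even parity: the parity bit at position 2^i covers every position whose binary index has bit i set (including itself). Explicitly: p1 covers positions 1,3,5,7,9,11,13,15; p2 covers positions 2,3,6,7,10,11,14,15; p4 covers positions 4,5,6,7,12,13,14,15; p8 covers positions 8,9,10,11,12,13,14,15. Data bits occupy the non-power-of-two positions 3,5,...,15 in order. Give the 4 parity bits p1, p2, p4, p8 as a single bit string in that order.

Place data bits at non-power-of-two positions: b3=0, b5=0, b6=1, b7=1, b9=1, b10=1, b11=1, b12=1, b13=1, b14=1, b15=0.
p1 = XOR of data positions {3,5,7,9,11,13,15} = 0⊕0⊕1⊕1⊕1⊕1⊕0 = 0
p2 = XOR of data positions {3,6,7,10,11,14,15} = 0⊕1⊕1⊕1⊕1⊕1⊕0 = 1
p4 = XOR of data positions {5,6,7,12,13,14,15} = 0⊕1⊕1⊕1⊕1⊕1⊕0 = 1
p8 = XOR of data positions {9,10,11,12,13,14,15} = 1⊕1⊕1⊕1⊕1⊕1⊕0 = 0
Parity bits p1,p2,p4,p8 = 0110

0110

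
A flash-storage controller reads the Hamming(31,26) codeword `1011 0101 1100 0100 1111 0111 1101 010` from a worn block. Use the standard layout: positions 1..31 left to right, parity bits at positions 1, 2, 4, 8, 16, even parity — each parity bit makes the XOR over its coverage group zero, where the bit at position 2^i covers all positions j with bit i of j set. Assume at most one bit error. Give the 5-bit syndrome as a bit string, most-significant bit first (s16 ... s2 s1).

s1: b1⊕b3⊕b5⊕b7⊕b9⊕b11⊕b13⊕b15⊕b17⊕b19⊕b21⊕b23⊕b25⊕b27⊕b29⊕b31 = 1⊕1⊕0⊕0⊕1⊕0⊕0⊕0⊕1⊕1⊕0⊕1⊕1⊕0⊕0⊕0 = 1
s2: b2⊕b3⊕b6⊕b7⊕b10⊕b11⊕b14⊕b15⊕b18⊕b19⊕b22⊕b23⊕b26⊕b27⊕b30⊕b31 = 0⊕1⊕1⊕0⊕1⊕0⊕1⊕0⊕1⊕1⊕1⊕1⊕1⊕0⊕1⊕0 = 0
s4: b4⊕b5⊕b6⊕b7⊕b12⊕b13⊕b14⊕b15⊕b20⊕b21⊕b22⊕b23⊕b28⊕b29⊕b30⊕b31 = 1⊕0⊕1⊕0⊕0⊕0⊕1⊕0⊕1⊕0⊕1⊕1⊕1⊕0⊕1⊕0 = 0
s8: b8⊕b9⊕b10⊕b11⊕b12⊕b13⊕b14⊕b15⊕b24⊕b25⊕b26⊕b27⊕b28⊕b29⊕b30⊕b31 = 1⊕1⊕1⊕0⊕0⊕0⊕1⊕0⊕1⊕1⊕1⊕0⊕1⊕0⊕1⊕0 = 1
s16: b16⊕b17⊕b18⊕b19⊕b20⊕b21⊕b22⊕b23⊕b24⊕b25⊕b26⊕b27⊕b28⊕b29⊕b30⊕b31 = 0⊕1⊕1⊕1⊕1⊕0⊕1⊕1⊕1⊕1⊕1⊕0⊕1⊕0⊕1⊕0 = 1
Syndrome (s16...s1) = 11001 → position 25.

11001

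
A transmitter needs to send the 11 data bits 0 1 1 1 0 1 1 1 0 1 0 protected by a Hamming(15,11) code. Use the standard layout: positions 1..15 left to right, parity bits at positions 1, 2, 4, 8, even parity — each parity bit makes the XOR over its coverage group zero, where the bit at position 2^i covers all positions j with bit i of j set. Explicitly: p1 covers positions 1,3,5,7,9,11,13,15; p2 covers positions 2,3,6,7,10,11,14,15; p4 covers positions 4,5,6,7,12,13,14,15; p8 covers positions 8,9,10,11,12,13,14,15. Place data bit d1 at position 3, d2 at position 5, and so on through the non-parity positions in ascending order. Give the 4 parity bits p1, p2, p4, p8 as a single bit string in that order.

Place data bits at non-power-of-two positions: b3=0, b5=1, b6=1, b7=1, b9=0, b10=1, b11=1, b12=1, b13=0, b14=1, b15=0.
p1 = XOR of data positions {3,5,7,9,11,13,15} = 0⊕1⊕1⊕0⊕1⊕0⊕0 = 1
p2 = XOR of data positions {3,6,7,10,11,14,15} = 0⊕1⊕1⊕1⊕1⊕1⊕0 = 1
p4 = XOR of data positions {5,6,7,12,13,14,15} = 1⊕1⊕1⊕1⊕0⊕1⊕0 = 1
p8 = XOR of data positions {9,10,11,12,13,14,15} = 0⊕1⊕1⊕1⊕0⊕1⊕0 = 0
Parity bits p1,p2,p4,p8 = 1110

1110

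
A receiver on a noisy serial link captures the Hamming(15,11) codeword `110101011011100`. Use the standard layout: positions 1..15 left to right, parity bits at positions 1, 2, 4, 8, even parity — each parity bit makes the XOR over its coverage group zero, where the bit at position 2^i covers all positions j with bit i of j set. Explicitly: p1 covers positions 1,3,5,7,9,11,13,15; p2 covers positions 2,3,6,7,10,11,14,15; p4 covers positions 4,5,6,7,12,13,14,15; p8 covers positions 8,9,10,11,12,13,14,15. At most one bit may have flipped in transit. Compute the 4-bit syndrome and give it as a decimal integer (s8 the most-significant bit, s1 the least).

s1: b1⊕b3⊕b5⊕b7⊕b9⊕b11⊕b13⊕b15 = 1⊕0⊕0⊕0⊕1⊕1⊕1⊕0 = 0
s2: b2⊕b3⊕b6⊕b7⊕b10⊕b11⊕b14⊕b15 = 1⊕0⊕1⊕0⊕0⊕1⊕0⊕0 = 1
s4: b4⊕b5⊕b6⊕b7⊕b12⊕b13⊕b14⊕b15 = 1⊕0⊕1⊕0⊕1⊕1⊕0⊕0 = 0
s8: b8⊕b9⊕b10⊕b11⊕b12⊕b13⊕b14⊕b15 = 1⊕1⊕0⊕1⊕1⊕1⊕0⊕0 = 1
Syndrome (s8...s1) = 1010 → position 10.

10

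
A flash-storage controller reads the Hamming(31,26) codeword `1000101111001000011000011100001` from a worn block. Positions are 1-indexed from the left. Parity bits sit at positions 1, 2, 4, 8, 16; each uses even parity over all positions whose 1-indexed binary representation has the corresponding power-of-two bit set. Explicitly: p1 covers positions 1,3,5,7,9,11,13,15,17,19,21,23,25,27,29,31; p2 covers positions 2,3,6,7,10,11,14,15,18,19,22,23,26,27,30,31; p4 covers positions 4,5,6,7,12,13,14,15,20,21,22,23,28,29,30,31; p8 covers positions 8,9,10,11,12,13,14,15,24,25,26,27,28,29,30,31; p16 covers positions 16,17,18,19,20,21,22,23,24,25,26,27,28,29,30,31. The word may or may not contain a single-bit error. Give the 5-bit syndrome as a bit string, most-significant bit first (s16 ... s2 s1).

00000

s1: b1⊕b3⊕b5⊕b7⊕b9⊕b11⊕b13⊕b15⊕b17⊕b19⊕b21⊕b23⊕b25⊕b27⊕b29⊕b31 = 1⊕0⊕1⊕1⊕1⊕0⊕1⊕0⊕0⊕1⊕0⊕0⊕1⊕0⊕0⊕1 = 0
s2: b2⊕b3⊕b6⊕b7⊕b10⊕b11⊕b14⊕b15⊕b18⊕b19⊕b22⊕b23⊕b26⊕b27⊕b30⊕b31 = 0⊕0⊕0⊕1⊕1⊕0⊕0⊕0⊕1⊕1⊕0⊕0⊕1⊕0⊕0⊕1 = 0
s4: b4⊕b5⊕b6⊕b7⊕b12⊕b13⊕b14⊕b15⊕b20⊕b21⊕b22⊕b23⊕b28⊕b29⊕b30⊕b31 = 0⊕1⊕0⊕1⊕0⊕1⊕0⊕0⊕0⊕0⊕0⊕0⊕0⊕0⊕0⊕1 = 0
s8: b8⊕b9⊕b10⊕b11⊕b12⊕b13⊕b14⊕b15⊕b24⊕b25⊕b26⊕b27⊕b28⊕b29⊕b30⊕b31 = 1⊕1⊕1⊕0⊕0⊕1⊕0⊕0⊕1⊕1⊕1⊕0⊕0⊕0⊕0⊕1 = 0
s16: b16⊕b17⊕b18⊕b19⊕b20⊕b21⊕b22⊕b23⊕b24⊕b25⊕b26⊕b27⊕b28⊕b29⊕b30⊕b31 = 0⊕0⊕1⊕1⊕0⊕0⊕0⊕0⊕1⊕1⊕1⊕0⊕0⊕0⊕0⊕1 = 0
Syndrome (s16...s1) = 00000 → position 0 (no error).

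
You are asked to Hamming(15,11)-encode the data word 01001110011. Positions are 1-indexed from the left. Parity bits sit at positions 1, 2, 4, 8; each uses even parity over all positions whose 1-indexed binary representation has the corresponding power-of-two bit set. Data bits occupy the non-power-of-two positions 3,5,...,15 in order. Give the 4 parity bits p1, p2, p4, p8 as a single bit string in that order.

Place data bits at non-power-of-two positions: b3=0, b5=1, b6=0, b7=0, b9=1, b10=1, b11=1, b12=0, b13=0, b14=1, b15=1.
p1 = XOR of data positions {3,5,7,9,11,13,15} = 0⊕1⊕0⊕1⊕1⊕0⊕1 = 0
p2 = XOR of data positions {3,6,7,10,11,14,15} = 0⊕0⊕0⊕1⊕1⊕1⊕1 = 0
p4 = XOR of data positions {5,6,7,12,13,14,15} = 1⊕0⊕0⊕0⊕0⊕1⊕1 = 1
p8 = XOR of data positions {9,10,11,12,13,14,15} = 1⊕1⊕1⊕0⊕0⊕1⊕1 = 1
Parity bits p1,p2,p4,p8 = 0011

0011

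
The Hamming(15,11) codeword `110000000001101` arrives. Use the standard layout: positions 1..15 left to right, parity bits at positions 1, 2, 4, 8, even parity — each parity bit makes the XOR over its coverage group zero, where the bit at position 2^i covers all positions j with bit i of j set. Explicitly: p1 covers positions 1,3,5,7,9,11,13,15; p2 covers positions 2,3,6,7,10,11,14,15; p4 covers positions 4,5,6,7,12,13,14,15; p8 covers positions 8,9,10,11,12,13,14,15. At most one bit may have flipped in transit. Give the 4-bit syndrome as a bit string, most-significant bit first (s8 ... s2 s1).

s1: b1⊕b3⊕b5⊕b7⊕b9⊕b11⊕b13⊕b15 = 1⊕0⊕0⊕0⊕0⊕0⊕1⊕1 = 1
s2: b2⊕b3⊕b6⊕b7⊕b10⊕b11⊕b14⊕b15 = 1⊕0⊕0⊕0⊕0⊕0⊕0⊕1 = 0
s4: b4⊕b5⊕b6⊕b7⊕b12⊕b13⊕b14⊕b15 = 0⊕0⊕0⊕0⊕1⊕1⊕0⊕1 = 1
s8: b8⊕b9⊕b10⊕b11⊕b12⊕b13⊕b14⊕b15 = 0⊕0⊕0⊕0⊕1⊕1⊕0⊕1 = 1
Syndrome (s8...s1) = 1101 → position 13.

1101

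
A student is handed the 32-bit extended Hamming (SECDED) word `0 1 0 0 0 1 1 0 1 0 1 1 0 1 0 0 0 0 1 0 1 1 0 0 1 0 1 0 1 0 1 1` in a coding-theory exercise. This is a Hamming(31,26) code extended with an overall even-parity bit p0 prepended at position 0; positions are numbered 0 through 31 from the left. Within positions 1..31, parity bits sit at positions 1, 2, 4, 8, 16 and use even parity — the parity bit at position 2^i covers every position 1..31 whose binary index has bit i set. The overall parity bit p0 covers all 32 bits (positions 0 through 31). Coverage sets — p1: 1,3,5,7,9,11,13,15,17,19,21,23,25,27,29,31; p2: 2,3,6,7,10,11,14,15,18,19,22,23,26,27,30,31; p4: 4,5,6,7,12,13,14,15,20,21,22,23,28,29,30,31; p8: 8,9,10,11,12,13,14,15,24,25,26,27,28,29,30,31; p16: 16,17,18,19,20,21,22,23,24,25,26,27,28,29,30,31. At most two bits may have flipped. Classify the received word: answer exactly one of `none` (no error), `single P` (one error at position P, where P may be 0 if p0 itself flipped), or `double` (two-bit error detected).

s1: b1⊕b3⊕b5⊕b7⊕b9⊕b11⊕b13⊕b15⊕b17⊕b19⊕b21⊕b23⊕b25⊕b27⊕b29⊕b31 = 1⊕0⊕1⊕0⊕0⊕1⊕1⊕0⊕0⊕0⊕1⊕0⊕0⊕0⊕0⊕1 = 0
s2: b2⊕b3⊕b6⊕b7⊕b10⊕b11⊕b14⊕b15⊕b18⊕b19⊕b22⊕b23⊕b26⊕b27⊕b30⊕b31 = 0⊕0⊕1⊕0⊕1⊕1⊕0⊕0⊕1⊕0⊕0⊕0⊕1⊕0⊕1⊕1 = 1
s4: b4⊕b5⊕b6⊕b7⊕b12⊕b13⊕b14⊕b15⊕b20⊕b21⊕b22⊕b23⊕b28⊕b29⊕b30⊕b31 = 0⊕1⊕1⊕0⊕0⊕1⊕0⊕0⊕1⊕1⊕0⊕0⊕1⊕0⊕1⊕1 = 0
s8: b8⊕b9⊕b10⊕b11⊕b12⊕b13⊕b14⊕b15⊕b24⊕b25⊕b26⊕b27⊕b28⊕b29⊕b30⊕b31 = 1⊕0⊕1⊕1⊕0⊕1⊕0⊕0⊕1⊕0⊕1⊕0⊕1⊕0⊕1⊕1 = 1
s16: b16⊕b17⊕b18⊕b19⊕b20⊕b21⊕b22⊕b23⊕b24⊕b25⊕b26⊕b27⊕b28⊕b29⊕b30⊕b31 = 0⊕0⊕1⊕0⊕1⊕1⊕0⊕0⊕1⊕0⊕1⊕0⊕1⊕0⊕1⊕1 = 0
Syndrome (s16...s1) = 01010 → position 10.
Overall parity (XOR of all 32 bits, including p0): 0⊕1⊕0⊕0⊕0⊕1⊕1⊕0⊕1⊕0⊕1⊕1⊕0⊕1⊕0⊕0⊕0⊕0⊕1⊕0⊕1⊕1⊕0⊕0⊕1⊕0⊕1⊕0⊕1⊕0⊕1⊕1 = 1
Overall=1, syndrome position=10 → single-bit error at position 10.

single 10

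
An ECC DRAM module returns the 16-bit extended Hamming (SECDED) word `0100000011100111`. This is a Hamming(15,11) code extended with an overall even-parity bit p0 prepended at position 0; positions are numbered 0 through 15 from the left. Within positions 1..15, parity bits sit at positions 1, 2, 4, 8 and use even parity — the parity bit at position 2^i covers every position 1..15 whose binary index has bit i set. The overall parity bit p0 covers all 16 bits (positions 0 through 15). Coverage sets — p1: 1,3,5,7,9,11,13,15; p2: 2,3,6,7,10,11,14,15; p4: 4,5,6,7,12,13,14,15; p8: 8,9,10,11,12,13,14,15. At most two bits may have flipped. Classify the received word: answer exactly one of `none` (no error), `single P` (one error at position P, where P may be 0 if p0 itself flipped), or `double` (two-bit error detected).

s1: b1⊕b3⊕b5⊕b7⊕b9⊕b11⊕b13⊕b15 = 1⊕0⊕0⊕0⊕1⊕0⊕1⊕1 = 0
s2: b2⊕b3⊕b6⊕b7⊕b10⊕b11⊕b14⊕b15 = 0⊕0⊕0⊕0⊕1⊕0⊕1⊕1 = 1
s4: b4⊕b5⊕b6⊕b7⊕b12⊕b13⊕b14⊕b15 = 0⊕0⊕0⊕0⊕0⊕1⊕1⊕1 = 1
s8: b8⊕b9⊕b10⊕b11⊕b12⊕b13⊕b14⊕b15 = 1⊕1⊕1⊕0⊕0⊕1⊕1⊕1 = 0
Syndrome (s8...s1) = 0110 → position 6.
Overall parity (XOR of all 16 bits, including p0): 0⊕1⊕0⊕0⊕0⊕0⊕0⊕0⊕1⊕1⊕1⊕0⊕0⊕1⊕1⊕1 = 1
Overall=1, syndrome position=6 → single-bit error at position 6.

single 6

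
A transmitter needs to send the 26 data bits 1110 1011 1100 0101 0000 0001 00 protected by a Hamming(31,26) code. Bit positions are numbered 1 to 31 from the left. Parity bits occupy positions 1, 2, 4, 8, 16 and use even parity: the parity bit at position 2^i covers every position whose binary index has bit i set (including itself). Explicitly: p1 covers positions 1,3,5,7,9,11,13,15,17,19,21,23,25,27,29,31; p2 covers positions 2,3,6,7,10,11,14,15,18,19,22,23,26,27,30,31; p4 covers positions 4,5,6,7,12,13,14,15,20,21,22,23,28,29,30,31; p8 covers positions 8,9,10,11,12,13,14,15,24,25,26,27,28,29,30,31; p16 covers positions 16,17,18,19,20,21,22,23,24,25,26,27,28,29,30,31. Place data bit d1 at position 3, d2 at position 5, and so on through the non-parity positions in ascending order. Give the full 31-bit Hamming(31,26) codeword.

Place data bits at non-power-of-two positions: b3=1, b5=1, b6=1, b7=0, b9=1, b10=0, b11=1, b12=1, b13=1, b14=1, b15=0, b17=0, b18=0, b19=1, b20=0, b21=1, b22=0, b23=0, b24=0, b25=0, b26=0, b27=0, b28=0, b29=1, b30=0, b31=0.
p1 = XOR of data positions {3,5,7,9,11,13,15,17,19,21,23,25,27,29,31} = 1⊕1⊕0⊕1⊕1⊕1⊕0⊕0⊕1⊕1⊕0⊕0⊕0⊕1⊕0 = 0
p2 = XOR of data positions {3,6,7,10,11,14,15,18,19,22,23,26,27,30,31} = 1⊕1⊕0⊕0⊕1⊕1⊕0⊕0⊕1⊕0⊕0⊕0⊕0⊕0⊕0 = 1
p4 = XOR of data positions {5,6,7,12,13,14,15,20,21,22,23,28,29,30,31} = 1⊕1⊕0⊕1⊕1⊕1⊕0⊕0⊕1⊕0⊕0⊕0⊕1⊕0⊕0 = 1
p8 = XOR of data positions {9,10,11,12,13,14,15,24,25,26,27,28,29,30,31} = 1⊕0⊕1⊕1⊕1⊕1⊕0⊕0⊕0⊕0⊕0⊕0⊕1⊕0⊕0 = 0
p16 = XOR of data positions {17,18,19,20,21,22,23,24,25,26,27,28,29,30,31} = 0⊕0⊕1⊕0⊕1⊕0⊕0⊕0⊕0⊕0⊕0⊕0⊕1⊕0⊕0 = 1
Codeword b1..b31 = 0111110010111101001010000000100

0111110010111101001010000000100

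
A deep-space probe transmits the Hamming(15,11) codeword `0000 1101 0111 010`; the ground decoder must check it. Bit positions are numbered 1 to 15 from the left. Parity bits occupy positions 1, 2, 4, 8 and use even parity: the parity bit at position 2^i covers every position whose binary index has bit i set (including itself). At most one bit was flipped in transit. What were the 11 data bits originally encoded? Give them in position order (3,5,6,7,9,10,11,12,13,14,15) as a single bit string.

s1: b1⊕b3⊕b5⊕b7⊕b9⊕b11⊕b13⊕b15 = 0⊕0⊕1⊕0⊕0⊕1⊕0⊕0 = 0
s2: b2⊕b3⊕b6⊕b7⊕b10⊕b11⊕b14⊕b15 = 0⊕0⊕1⊕0⊕1⊕1⊕1⊕0 = 0
s4: b4⊕b5⊕b6⊕b7⊕b12⊕b13⊕b14⊕b15 = 0⊕1⊕1⊕0⊕1⊕0⊕1⊕0 = 0
s8: b8⊕b9⊕b10⊕b11⊕b12⊕b13⊕b14⊕b15 = 1⊕0⊕1⊕1⊕1⊕0⊕1⊕0 = 1
Syndrome (s8...s1) = 1000 → position 8.
Flip bit 8: corrected codeword = 000011000111010
Data bits at positions 3,5,6,7,9,10,11,12,13,14,15: 01100111010

01100111010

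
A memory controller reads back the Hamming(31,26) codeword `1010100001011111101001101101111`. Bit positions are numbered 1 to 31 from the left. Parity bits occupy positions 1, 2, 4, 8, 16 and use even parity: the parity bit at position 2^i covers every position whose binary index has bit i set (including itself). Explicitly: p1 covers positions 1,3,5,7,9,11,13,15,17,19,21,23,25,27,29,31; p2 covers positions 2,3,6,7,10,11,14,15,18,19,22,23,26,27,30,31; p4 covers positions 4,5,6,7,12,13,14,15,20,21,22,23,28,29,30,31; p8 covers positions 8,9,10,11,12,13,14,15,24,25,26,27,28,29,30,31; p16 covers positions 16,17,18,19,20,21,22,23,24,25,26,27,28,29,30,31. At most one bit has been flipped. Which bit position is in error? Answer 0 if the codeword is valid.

29

s1: b1⊕b3⊕b5⊕b7⊕b9⊕b11⊕b13⊕b15⊕b17⊕b19⊕b21⊕b23⊕b25⊕b27⊕b29⊕b31 = 1⊕1⊕1⊕0⊕0⊕0⊕1⊕1⊕1⊕1⊕0⊕1⊕1⊕0⊕1⊕1 = 1
s2: b2⊕b3⊕b6⊕b7⊕b10⊕b11⊕b14⊕b15⊕b18⊕b19⊕b22⊕b23⊕b26⊕b27⊕b30⊕b31 = 0⊕1⊕0⊕0⊕1⊕0⊕1⊕1⊕0⊕1⊕1⊕1⊕1⊕0⊕1⊕1 = 0
s4: b4⊕b5⊕b6⊕b7⊕b12⊕b13⊕b14⊕b15⊕b20⊕b21⊕b22⊕b23⊕b28⊕b29⊕b30⊕b31 = 0⊕1⊕0⊕0⊕1⊕1⊕1⊕1⊕0⊕0⊕1⊕1⊕1⊕1⊕1⊕1 = 1
s8: b8⊕b9⊕b10⊕b11⊕b12⊕b13⊕b14⊕b15⊕b24⊕b25⊕b26⊕b27⊕b28⊕b29⊕b30⊕b31 = 0⊕0⊕1⊕0⊕1⊕1⊕1⊕1⊕0⊕1⊕1⊕0⊕1⊕1⊕1⊕1 = 1
s16: b16⊕b17⊕b18⊕b19⊕b20⊕b21⊕b22⊕b23⊕b24⊕b25⊕b26⊕b27⊕b28⊕b29⊕b30⊕b31 = 1⊕1⊕0⊕1⊕0⊕0⊕1⊕1⊕0⊕1⊕1⊕0⊕1⊕1⊕1⊕1 = 1
Syndrome (s16...s1) = 11101 → position 29.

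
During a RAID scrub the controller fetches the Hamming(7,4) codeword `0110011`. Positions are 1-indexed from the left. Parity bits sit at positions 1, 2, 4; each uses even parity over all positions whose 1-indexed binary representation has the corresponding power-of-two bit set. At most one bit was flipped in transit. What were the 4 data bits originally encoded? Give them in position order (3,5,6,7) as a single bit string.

1011

s1: b1⊕b3⊕b5⊕b7 = 0⊕1⊕0⊕1 = 0
s2: b2⊕b3⊕b6⊕b7 = 1⊕1⊕1⊕1 = 0
s4: b4⊕b5⊕b6⊕b7 = 0⊕0⊕1⊕1 = 0
Syndrome (s4...s1) = 000 → position 0 (no error).
No correction needed.
Data bits at positions 3,5,6,7: 1011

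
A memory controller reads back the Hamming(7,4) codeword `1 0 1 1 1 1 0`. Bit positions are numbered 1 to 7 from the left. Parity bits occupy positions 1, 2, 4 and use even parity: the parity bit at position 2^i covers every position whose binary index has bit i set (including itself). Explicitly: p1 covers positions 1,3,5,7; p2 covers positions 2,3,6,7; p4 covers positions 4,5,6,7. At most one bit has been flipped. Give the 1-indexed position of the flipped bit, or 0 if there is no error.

5

s1: b1⊕b3⊕b5⊕b7 = 1⊕1⊕1⊕0 = 1
s2: b2⊕b3⊕b6⊕b7 = 0⊕1⊕1⊕0 = 0
s4: b4⊕b5⊕b6⊕b7 = 1⊕1⊕1⊕0 = 1
Syndrome (s4...s1) = 101 → position 5.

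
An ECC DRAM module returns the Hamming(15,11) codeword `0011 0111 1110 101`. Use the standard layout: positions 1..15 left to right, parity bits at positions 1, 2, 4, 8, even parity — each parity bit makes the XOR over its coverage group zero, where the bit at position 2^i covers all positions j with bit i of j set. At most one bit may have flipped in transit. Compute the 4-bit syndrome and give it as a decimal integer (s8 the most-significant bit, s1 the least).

s1: b1⊕b3⊕b5⊕b7⊕b9⊕b11⊕b13⊕b15 = 0⊕1⊕0⊕1⊕1⊕1⊕1⊕1 = 0
s2: b2⊕b3⊕b6⊕b7⊕b10⊕b11⊕b14⊕b15 = 0⊕1⊕1⊕1⊕1⊕1⊕0⊕1 = 0
s4: b4⊕b5⊕b6⊕b7⊕b12⊕b13⊕b14⊕b15 = 1⊕0⊕1⊕1⊕0⊕1⊕0⊕1 = 1
s8: b8⊕b9⊕b10⊕b11⊕b12⊕b13⊕b14⊕b15 = 1⊕1⊕1⊕1⊕0⊕1⊕0⊕1 = 0
Syndrome (s8...s1) = 0100 → position 4.

4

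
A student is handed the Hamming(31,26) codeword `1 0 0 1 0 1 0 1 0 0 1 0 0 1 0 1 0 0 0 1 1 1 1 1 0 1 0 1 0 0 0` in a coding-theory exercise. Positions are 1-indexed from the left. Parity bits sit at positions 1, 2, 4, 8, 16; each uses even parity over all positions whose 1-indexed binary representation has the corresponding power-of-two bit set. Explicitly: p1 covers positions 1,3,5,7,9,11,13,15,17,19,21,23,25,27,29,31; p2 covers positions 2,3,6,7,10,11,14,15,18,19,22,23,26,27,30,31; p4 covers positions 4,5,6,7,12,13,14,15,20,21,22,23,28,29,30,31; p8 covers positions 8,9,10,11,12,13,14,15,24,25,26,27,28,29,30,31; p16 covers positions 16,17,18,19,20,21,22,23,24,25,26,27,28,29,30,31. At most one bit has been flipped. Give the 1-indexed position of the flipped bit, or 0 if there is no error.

s1: b1⊕b3⊕b5⊕b7⊕b9⊕b11⊕b13⊕b15⊕b17⊕b19⊕b21⊕b23⊕b25⊕b27⊕b29⊕b31 = 1⊕0⊕0⊕0⊕0⊕1⊕0⊕0⊕0⊕0⊕1⊕1⊕0⊕0⊕0⊕0 = 0
s2: b2⊕b3⊕b6⊕b7⊕b10⊕b11⊕b14⊕b15⊕b18⊕b19⊕b22⊕b23⊕b26⊕b27⊕b30⊕b31 = 0⊕0⊕1⊕0⊕0⊕1⊕1⊕0⊕0⊕0⊕1⊕1⊕1⊕0⊕0⊕0 = 0
s4: b4⊕b5⊕b6⊕b7⊕b12⊕b13⊕b14⊕b15⊕b20⊕b21⊕b22⊕b23⊕b28⊕b29⊕b30⊕b31 = 1⊕0⊕1⊕0⊕0⊕0⊕1⊕0⊕1⊕1⊕1⊕1⊕1⊕0⊕0⊕0 = 0
s8: b8⊕b9⊕b10⊕b11⊕b12⊕b13⊕b14⊕b15⊕b24⊕b25⊕b26⊕b27⊕b28⊕b29⊕b30⊕b31 = 1⊕0⊕0⊕1⊕0⊕0⊕1⊕0⊕1⊕0⊕1⊕0⊕1⊕0⊕0⊕0 = 0
s16: b16⊕b17⊕b18⊕b19⊕b20⊕b21⊕b22⊕b23⊕b24⊕b25⊕b26⊕b27⊕b28⊕b29⊕b30⊕b31 = 1⊕0⊕0⊕0⊕1⊕1⊕1⊕1⊕1⊕0⊕1⊕0⊕1⊕0⊕0⊕0 = 0
Syndrome (s16...s1) = 00000 → position 0 (no error).

0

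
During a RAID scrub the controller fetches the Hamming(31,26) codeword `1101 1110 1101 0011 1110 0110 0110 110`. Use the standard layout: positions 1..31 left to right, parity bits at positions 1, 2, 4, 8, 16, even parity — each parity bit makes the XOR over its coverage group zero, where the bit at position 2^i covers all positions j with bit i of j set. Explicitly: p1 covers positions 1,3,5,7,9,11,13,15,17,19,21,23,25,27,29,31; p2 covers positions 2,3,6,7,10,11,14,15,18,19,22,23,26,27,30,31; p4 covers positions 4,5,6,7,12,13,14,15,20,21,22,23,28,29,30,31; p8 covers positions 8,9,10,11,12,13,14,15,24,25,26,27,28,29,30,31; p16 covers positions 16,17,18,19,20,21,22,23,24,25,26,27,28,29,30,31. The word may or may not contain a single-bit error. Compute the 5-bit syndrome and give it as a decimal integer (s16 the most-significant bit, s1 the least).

s1: b1⊕b3⊕b5⊕b7⊕b9⊕b11⊕b13⊕b15⊕b17⊕b19⊕b21⊕b23⊕b25⊕b27⊕b29⊕b31 = 1⊕0⊕1⊕1⊕1⊕0⊕0⊕1⊕1⊕1⊕0⊕1⊕0⊕1⊕1⊕0 = 0
s2: b2⊕b3⊕b6⊕b7⊕b10⊕b11⊕b14⊕b15⊕b18⊕b19⊕b22⊕b23⊕b26⊕b27⊕b30⊕b31 = 1⊕0⊕1⊕1⊕1⊕0⊕0⊕1⊕1⊕1⊕1⊕1⊕1⊕1⊕1⊕0 = 0
s4: b4⊕b5⊕b6⊕b7⊕b12⊕b13⊕b14⊕b15⊕b20⊕b21⊕b22⊕b23⊕b28⊕b29⊕b30⊕b31 = 1⊕1⊕1⊕1⊕1⊕0⊕0⊕1⊕0⊕0⊕1⊕1⊕0⊕1⊕1⊕0 = 0
s8: b8⊕b9⊕b10⊕b11⊕b12⊕b13⊕b14⊕b15⊕b24⊕b25⊕b26⊕b27⊕b28⊕b29⊕b30⊕b31 = 0⊕1⊕1⊕0⊕1⊕0⊕0⊕1⊕0⊕0⊕1⊕1⊕0⊕1⊕1⊕0 = 0
s16: b16⊕b17⊕b18⊕b19⊕b20⊕b21⊕b22⊕b23⊕b24⊕b25⊕b26⊕b27⊕b28⊕b29⊕b30⊕b31 = 1⊕1⊕1⊕1⊕0⊕0⊕1⊕1⊕0⊕0⊕1⊕1⊕0⊕1⊕1⊕0 = 0
Syndrome (s16...s1) = 00000 → position 0 (no error).

0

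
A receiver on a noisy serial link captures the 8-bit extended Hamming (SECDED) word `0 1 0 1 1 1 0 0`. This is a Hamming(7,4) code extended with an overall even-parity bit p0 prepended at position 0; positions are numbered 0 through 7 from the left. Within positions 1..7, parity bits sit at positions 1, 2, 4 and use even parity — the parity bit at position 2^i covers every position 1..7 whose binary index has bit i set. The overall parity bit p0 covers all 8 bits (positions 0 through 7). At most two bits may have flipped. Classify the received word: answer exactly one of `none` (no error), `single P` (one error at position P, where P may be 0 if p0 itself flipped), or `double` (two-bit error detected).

double

s1: b1⊕b3⊕b5⊕b7 = 1⊕1⊕1⊕0 = 1
s2: b2⊕b3⊕b6⊕b7 = 0⊕1⊕0⊕0 = 1
s4: b4⊕b5⊕b6⊕b7 = 1⊕1⊕0⊕0 = 0
Syndrome (s4...s1) = 011 → position 3.
Overall parity (XOR of all 8 bits, including p0): 0⊕1⊕0⊕1⊕1⊕1⊕0⊕0 = 0
Overall=0, syndrome position=3 → double-bit error detected (uncorrectable).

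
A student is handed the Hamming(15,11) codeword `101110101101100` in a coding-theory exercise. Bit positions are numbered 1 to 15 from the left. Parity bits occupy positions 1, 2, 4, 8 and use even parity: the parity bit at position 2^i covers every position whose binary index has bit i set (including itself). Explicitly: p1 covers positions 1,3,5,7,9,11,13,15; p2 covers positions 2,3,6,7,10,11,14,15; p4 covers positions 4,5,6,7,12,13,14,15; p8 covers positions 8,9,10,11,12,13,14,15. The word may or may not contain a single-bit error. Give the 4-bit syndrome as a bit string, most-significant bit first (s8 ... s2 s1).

0110

s1: b1⊕b3⊕b5⊕b7⊕b9⊕b11⊕b13⊕b15 = 1⊕1⊕1⊕1⊕1⊕0⊕1⊕0 = 0
s2: b2⊕b3⊕b6⊕b7⊕b10⊕b11⊕b14⊕b15 = 0⊕1⊕0⊕1⊕1⊕0⊕0⊕0 = 1
s4: b4⊕b5⊕b6⊕b7⊕b12⊕b13⊕b14⊕b15 = 1⊕1⊕0⊕1⊕1⊕1⊕0⊕0 = 1
s8: b8⊕b9⊕b10⊕b11⊕b12⊕b13⊕b14⊕b15 = 0⊕1⊕1⊕0⊕1⊕1⊕0⊕0 = 0
Syndrome (s8...s1) = 0110 → position 6.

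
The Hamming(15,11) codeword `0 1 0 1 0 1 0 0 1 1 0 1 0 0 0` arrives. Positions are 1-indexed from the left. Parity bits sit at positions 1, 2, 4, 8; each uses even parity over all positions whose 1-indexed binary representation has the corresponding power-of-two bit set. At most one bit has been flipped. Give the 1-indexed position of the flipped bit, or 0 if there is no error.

15

s1: b1⊕b3⊕b5⊕b7⊕b9⊕b11⊕b13⊕b15 = 0⊕0⊕0⊕0⊕1⊕0⊕0⊕0 = 1
s2: b2⊕b3⊕b6⊕b7⊕b10⊕b11⊕b14⊕b15 = 1⊕0⊕1⊕0⊕1⊕0⊕0⊕0 = 1
s4: b4⊕b5⊕b6⊕b7⊕b12⊕b13⊕b14⊕b15 = 1⊕0⊕1⊕0⊕1⊕0⊕0⊕0 = 1
s8: b8⊕b9⊕b10⊕b11⊕b12⊕b13⊕b14⊕b15 = 0⊕1⊕1⊕0⊕1⊕0⊕0⊕0 = 1
Syndrome (s8...s1) = 1111 → position 15.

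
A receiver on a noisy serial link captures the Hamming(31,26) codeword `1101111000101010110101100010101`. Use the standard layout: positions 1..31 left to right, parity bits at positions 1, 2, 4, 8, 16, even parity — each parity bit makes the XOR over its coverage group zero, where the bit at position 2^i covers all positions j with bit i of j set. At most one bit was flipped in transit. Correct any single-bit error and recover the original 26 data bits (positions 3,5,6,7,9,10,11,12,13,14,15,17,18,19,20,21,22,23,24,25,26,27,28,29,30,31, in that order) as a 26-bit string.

s1: b1⊕b3⊕b5⊕b7⊕b9⊕b11⊕b13⊕b15⊕b17⊕b19⊕b21⊕b23⊕b25⊕b27⊕b29⊕b31 = 1⊕0⊕1⊕1⊕0⊕1⊕1⊕1⊕1⊕0⊕0⊕1⊕0⊕1⊕1⊕1 = 1
s2: b2⊕b3⊕b6⊕b7⊕b10⊕b11⊕b14⊕b15⊕b18⊕b19⊕b22⊕b23⊕b26⊕b27⊕b30⊕b31 = 1⊕0⊕1⊕1⊕0⊕1⊕0⊕1⊕1⊕0⊕1⊕1⊕0⊕1⊕0⊕1 = 0
s4: b4⊕b5⊕b6⊕b7⊕b12⊕b13⊕b14⊕b15⊕b20⊕b21⊕b22⊕b23⊕b28⊕b29⊕b30⊕b31 = 1⊕1⊕1⊕1⊕0⊕1⊕0⊕1⊕1⊕0⊕1⊕1⊕0⊕1⊕0⊕1 = 1
s8: b8⊕b9⊕b10⊕b11⊕b12⊕b13⊕b14⊕b15⊕b24⊕b25⊕b26⊕b27⊕b28⊕b29⊕b30⊕b31 = 0⊕0⊕0⊕1⊕0⊕1⊕0⊕1⊕0⊕0⊕0⊕1⊕0⊕1⊕0⊕1 = 0
s16: b16⊕b17⊕b18⊕b19⊕b20⊕b21⊕b22⊕b23⊕b24⊕b25⊕b26⊕b27⊕b28⊕b29⊕b30⊕b31 = 0⊕1⊕1⊕0⊕1⊕0⊕1⊕1⊕0⊕0⊕0⊕1⊕0⊕1⊕0⊕1 = 0
Syndrome (s16...s1) = 00101 → position 5.
Flip bit 5: corrected codeword = 1101011000101010110101100010101
Data bits at positions 3,5,6,7,9,10,11,12,13,14,15,17,18,19,20,21,22,23,24,25,26,27,28,29,30,31: 00110010101110101100010101

00110010101110101100010101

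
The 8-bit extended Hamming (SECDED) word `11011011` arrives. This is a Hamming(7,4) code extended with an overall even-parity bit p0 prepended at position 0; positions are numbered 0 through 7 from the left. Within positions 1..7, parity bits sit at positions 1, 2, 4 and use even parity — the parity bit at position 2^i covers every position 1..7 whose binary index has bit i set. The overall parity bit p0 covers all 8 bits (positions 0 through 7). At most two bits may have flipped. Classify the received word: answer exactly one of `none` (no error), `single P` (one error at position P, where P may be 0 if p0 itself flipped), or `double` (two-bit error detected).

double

s1: b1⊕b3⊕b5⊕b7 = 1⊕1⊕0⊕1 = 1
s2: b2⊕b3⊕b6⊕b7 = 0⊕1⊕1⊕1 = 1
s4: b4⊕b5⊕b6⊕b7 = 1⊕0⊕1⊕1 = 1
Syndrome (s4...s1) = 111 → position 7.
Overall parity (XOR of all 8 bits, including p0): 1⊕1⊕0⊕1⊕1⊕0⊕1⊕1 = 0
Overall=0, syndrome position=7 → double-bit error detected (uncorrectable).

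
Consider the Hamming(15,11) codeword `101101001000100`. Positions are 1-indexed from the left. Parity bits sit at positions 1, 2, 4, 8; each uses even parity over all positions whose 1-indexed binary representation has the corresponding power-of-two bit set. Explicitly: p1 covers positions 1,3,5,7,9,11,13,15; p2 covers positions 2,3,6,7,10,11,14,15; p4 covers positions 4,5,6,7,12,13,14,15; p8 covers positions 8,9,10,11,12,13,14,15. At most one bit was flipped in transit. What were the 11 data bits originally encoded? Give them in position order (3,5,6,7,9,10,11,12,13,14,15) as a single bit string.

s1: b1⊕b3⊕b5⊕b7⊕b9⊕b11⊕b13⊕b15 = 1⊕1⊕0⊕0⊕1⊕0⊕1⊕0 = 0
s2: b2⊕b3⊕b6⊕b7⊕b10⊕b11⊕b14⊕b15 = 0⊕1⊕1⊕0⊕0⊕0⊕0⊕0 = 0
s4: b4⊕b5⊕b6⊕b7⊕b12⊕b13⊕b14⊕b15 = 1⊕0⊕1⊕0⊕0⊕1⊕0⊕0 = 1
s8: b8⊕b9⊕b10⊕b11⊕b12⊕b13⊕b14⊕b15 = 0⊕1⊕0⊕0⊕0⊕1⊕0⊕0 = 0
Syndrome (s8...s1) = 0100 → position 4.
Flip bit 4: corrected codeword = 101001001000100
Data bits at positions 3,5,6,7,9,10,11,12,13,14,15: 10101000100

10101000100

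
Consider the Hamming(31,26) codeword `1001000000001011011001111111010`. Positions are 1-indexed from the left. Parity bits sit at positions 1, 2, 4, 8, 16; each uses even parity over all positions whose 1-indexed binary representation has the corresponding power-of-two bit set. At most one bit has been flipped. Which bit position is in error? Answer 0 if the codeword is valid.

s1: b1⊕b3⊕b5⊕b7⊕b9⊕b11⊕b13⊕b15⊕b17⊕b19⊕b21⊕b23⊕b25⊕b27⊕b29⊕b31 = 1⊕0⊕0⊕0⊕0⊕0⊕1⊕1⊕0⊕1⊕0⊕1⊕1⊕1⊕0⊕0 = 1
s2: b2⊕b3⊕b6⊕b7⊕b10⊕b11⊕b14⊕b15⊕b18⊕b19⊕b22⊕b23⊕b26⊕b27⊕b30⊕b31 = 0⊕0⊕0⊕0⊕0⊕0⊕0⊕1⊕1⊕1⊕1⊕1⊕1⊕1⊕1⊕0 = 0
s4: b4⊕b5⊕b6⊕b7⊕b12⊕b13⊕b14⊕b15⊕b20⊕b21⊕b22⊕b23⊕b28⊕b29⊕b30⊕b31 = 1⊕0⊕0⊕0⊕0⊕1⊕0⊕1⊕0⊕0⊕1⊕1⊕1⊕0⊕1⊕0 = 1
s8: b8⊕b9⊕b10⊕b11⊕b12⊕b13⊕b14⊕b15⊕b24⊕b25⊕b26⊕b27⊕b28⊕b29⊕b30⊕b31 = 0⊕0⊕0⊕0⊕0⊕1⊕0⊕1⊕1⊕1⊕1⊕1⊕1⊕0⊕1⊕0 = 0
s16: b16⊕b17⊕b18⊕b19⊕b20⊕b21⊕b22⊕b23⊕b24⊕b25⊕b26⊕b27⊕b28⊕b29⊕b30⊕b31 = 1⊕0⊕1⊕1⊕0⊕0⊕1⊕1⊕1⊕1⊕1⊕1⊕1⊕0⊕1⊕0 = 1
Syndrome (s16...s1) = 10101 → position 21.

21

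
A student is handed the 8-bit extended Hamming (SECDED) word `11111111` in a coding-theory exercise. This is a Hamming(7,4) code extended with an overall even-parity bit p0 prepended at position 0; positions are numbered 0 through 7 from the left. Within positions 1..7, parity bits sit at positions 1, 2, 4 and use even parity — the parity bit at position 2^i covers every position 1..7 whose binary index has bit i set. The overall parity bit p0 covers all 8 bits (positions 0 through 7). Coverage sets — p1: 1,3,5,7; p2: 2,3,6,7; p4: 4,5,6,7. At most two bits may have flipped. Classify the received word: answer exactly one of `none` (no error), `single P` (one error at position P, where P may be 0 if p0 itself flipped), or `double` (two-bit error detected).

s1: b1⊕b3⊕b5⊕b7 = 1⊕1⊕1⊕1 = 0
s2: b2⊕b3⊕b6⊕b7 = 1⊕1⊕1⊕1 = 0
s4: b4⊕b5⊕b6⊕b7 = 1⊕1⊕1⊕1 = 0
Syndrome (s4...s1) = 000 → position 0 (no error).
Overall parity (XOR of all 8 bits, including p0): 1⊕1⊕1⊕1⊕1⊕1⊕1⊕1 = 0
Overall=0, syndrome position=0 → no error.

none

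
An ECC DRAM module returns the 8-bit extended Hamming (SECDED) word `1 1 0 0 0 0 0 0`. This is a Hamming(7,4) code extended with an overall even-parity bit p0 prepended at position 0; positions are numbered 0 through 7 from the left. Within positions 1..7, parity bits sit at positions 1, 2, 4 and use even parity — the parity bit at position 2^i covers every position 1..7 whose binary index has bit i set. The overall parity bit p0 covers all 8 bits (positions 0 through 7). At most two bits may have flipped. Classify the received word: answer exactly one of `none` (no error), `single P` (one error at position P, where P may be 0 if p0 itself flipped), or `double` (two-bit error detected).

s1: b1⊕b3⊕b5⊕b7 = 1⊕0⊕0⊕0 = 1
s2: b2⊕b3⊕b6⊕b7 = 0⊕0⊕0⊕0 = 0
s4: b4⊕b5⊕b6⊕b7 = 0⊕0⊕0⊕0 = 0
Syndrome (s4...s1) = 001 → position 1.
Overall parity (XOR of all 8 bits, including p0): 1⊕1⊕0⊕0⊕0⊕0⊕0⊕0 = 0
Overall=0, syndrome position=1 → double-bit error detected (uncorrectable).

double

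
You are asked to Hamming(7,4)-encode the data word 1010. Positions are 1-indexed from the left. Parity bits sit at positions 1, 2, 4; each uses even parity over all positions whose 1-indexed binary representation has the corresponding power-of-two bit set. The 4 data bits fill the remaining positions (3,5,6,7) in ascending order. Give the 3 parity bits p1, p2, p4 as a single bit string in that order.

Place data bits at non-power-of-two positions: b3=1, b5=0, b6=1, b7=0.
p1 = XOR of data positions {3,5,7} = 1⊕0⊕0 = 1
p2 = XOR of data positions {3,6,7} = 1⊕1⊕0 = 0
p4 = XOR of data positions {5,6,7} = 0⊕1⊕0 = 1
Parity bits p1,p2,p4 = 101

101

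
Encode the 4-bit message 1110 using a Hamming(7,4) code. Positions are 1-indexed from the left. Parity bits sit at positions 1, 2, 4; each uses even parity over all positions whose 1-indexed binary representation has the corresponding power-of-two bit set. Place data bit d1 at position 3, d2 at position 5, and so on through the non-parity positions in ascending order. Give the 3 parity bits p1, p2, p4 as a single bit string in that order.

000

Place data bits at non-power-of-two positions: b3=1, b5=1, b6=1, b7=0.
p1 = XOR of data positions {3,5,7} = 1⊕1⊕0 = 0
p2 = XOR of data positions {3,6,7} = 1⊕1⊕0 = 0
p4 = XOR of data positions {5,6,7} = 1⊕1⊕0 = 0
Parity bits p1,p2,p4 = 000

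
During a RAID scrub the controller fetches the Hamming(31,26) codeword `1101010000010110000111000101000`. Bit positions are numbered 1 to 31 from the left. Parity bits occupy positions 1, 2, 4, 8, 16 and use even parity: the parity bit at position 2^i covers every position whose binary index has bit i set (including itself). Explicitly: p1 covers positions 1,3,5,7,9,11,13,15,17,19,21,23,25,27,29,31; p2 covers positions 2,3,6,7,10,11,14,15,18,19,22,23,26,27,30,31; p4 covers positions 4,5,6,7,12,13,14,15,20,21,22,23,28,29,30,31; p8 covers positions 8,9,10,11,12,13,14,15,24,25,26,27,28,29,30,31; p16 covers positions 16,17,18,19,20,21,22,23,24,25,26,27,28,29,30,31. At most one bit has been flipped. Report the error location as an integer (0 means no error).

29

s1: b1⊕b3⊕b5⊕b7⊕b9⊕b11⊕b13⊕b15⊕b17⊕b19⊕b21⊕b23⊕b25⊕b27⊕b29⊕b31 = 1⊕0⊕0⊕0⊕0⊕0⊕0⊕1⊕0⊕0⊕1⊕0⊕0⊕0⊕0⊕0 = 1
s2: b2⊕b3⊕b6⊕b7⊕b10⊕b11⊕b14⊕b15⊕b18⊕b19⊕b22⊕b23⊕b26⊕b27⊕b30⊕b31 = 1⊕0⊕1⊕0⊕0⊕0⊕1⊕1⊕0⊕0⊕1⊕0⊕1⊕0⊕0⊕0 = 0
s4: b4⊕b5⊕b6⊕b7⊕b12⊕b13⊕b14⊕b15⊕b20⊕b21⊕b22⊕b23⊕b28⊕b29⊕b30⊕b31 = 1⊕0⊕1⊕0⊕1⊕0⊕1⊕1⊕1⊕1⊕1⊕0⊕1⊕0⊕0⊕0 = 1
s8: b8⊕b9⊕b10⊕b11⊕b12⊕b13⊕b14⊕b15⊕b24⊕b25⊕b26⊕b27⊕b28⊕b29⊕b30⊕b31 = 0⊕0⊕0⊕0⊕1⊕0⊕1⊕1⊕0⊕0⊕1⊕0⊕1⊕0⊕0⊕0 = 1
s16: b16⊕b17⊕b18⊕b19⊕b20⊕b21⊕b22⊕b23⊕b24⊕b25⊕b26⊕b27⊕b28⊕b29⊕b30⊕b31 = 0⊕0⊕0⊕0⊕1⊕1⊕1⊕0⊕0⊕0⊕1⊕0⊕1⊕0⊕0⊕0 = 1
Syndrome (s16...s1) = 11101 → position 29.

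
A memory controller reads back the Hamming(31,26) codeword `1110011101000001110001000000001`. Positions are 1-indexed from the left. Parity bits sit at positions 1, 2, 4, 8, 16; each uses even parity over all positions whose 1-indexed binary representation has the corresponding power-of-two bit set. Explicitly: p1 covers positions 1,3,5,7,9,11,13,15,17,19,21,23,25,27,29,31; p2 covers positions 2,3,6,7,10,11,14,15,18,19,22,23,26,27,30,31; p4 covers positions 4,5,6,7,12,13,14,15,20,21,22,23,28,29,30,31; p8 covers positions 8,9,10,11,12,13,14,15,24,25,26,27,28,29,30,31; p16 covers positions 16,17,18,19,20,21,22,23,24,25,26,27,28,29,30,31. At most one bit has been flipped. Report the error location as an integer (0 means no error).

25

s1: b1⊕b3⊕b5⊕b7⊕b9⊕b11⊕b13⊕b15⊕b17⊕b19⊕b21⊕b23⊕b25⊕b27⊕b29⊕b31 = 1⊕1⊕0⊕1⊕0⊕0⊕0⊕0⊕1⊕0⊕0⊕0⊕0⊕0⊕0⊕1 = 1
s2: b2⊕b3⊕b6⊕b7⊕b10⊕b11⊕b14⊕b15⊕b18⊕b19⊕b22⊕b23⊕b26⊕b27⊕b30⊕b31 = 1⊕1⊕1⊕1⊕1⊕0⊕0⊕0⊕1⊕0⊕1⊕0⊕0⊕0⊕0⊕1 = 0
s4: b4⊕b5⊕b6⊕b7⊕b12⊕b13⊕b14⊕b15⊕b20⊕b21⊕b22⊕b23⊕b28⊕b29⊕b30⊕b31 = 0⊕0⊕1⊕1⊕0⊕0⊕0⊕0⊕0⊕0⊕1⊕0⊕0⊕0⊕0⊕1 = 0
s8: b8⊕b9⊕b10⊕b11⊕b12⊕b13⊕b14⊕b15⊕b24⊕b25⊕b26⊕b27⊕b28⊕b29⊕b30⊕b31 = 1⊕0⊕1⊕0⊕0⊕0⊕0⊕0⊕0⊕0⊕0⊕0⊕0⊕0⊕0⊕1 = 1
s16: b16⊕b17⊕b18⊕b19⊕b20⊕b21⊕b22⊕b23⊕b24⊕b25⊕b26⊕b27⊕b28⊕b29⊕b30⊕b31 = 1⊕1⊕1⊕0⊕0⊕0⊕1⊕0⊕0⊕0⊕0⊕0⊕0⊕0⊕0⊕1 = 1
Syndrome (s16...s1) = 11001 → position 25.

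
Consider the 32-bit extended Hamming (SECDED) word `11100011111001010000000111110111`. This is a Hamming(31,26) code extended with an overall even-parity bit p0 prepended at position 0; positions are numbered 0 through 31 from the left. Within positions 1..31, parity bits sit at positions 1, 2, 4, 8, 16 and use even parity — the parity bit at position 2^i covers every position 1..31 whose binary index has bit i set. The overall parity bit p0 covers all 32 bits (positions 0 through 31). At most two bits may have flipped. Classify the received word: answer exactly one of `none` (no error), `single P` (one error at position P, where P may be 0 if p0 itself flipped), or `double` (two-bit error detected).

s1: b1⊕b3⊕b5⊕b7⊕b9⊕b11⊕b13⊕b15⊕b17⊕b19⊕b21⊕b23⊕b25⊕b27⊕b29⊕b31 = 1⊕0⊕0⊕1⊕1⊕0⊕1⊕1⊕0⊕0⊕0⊕1⊕1⊕1⊕1⊕1 = 0
s2: b2⊕b3⊕b6⊕b7⊕b10⊕b11⊕b14⊕b15⊕b18⊕b19⊕b22⊕b23⊕b26⊕b27⊕b30⊕b31 = 1⊕0⊕1⊕1⊕1⊕0⊕0⊕1⊕0⊕0⊕0⊕1⊕1⊕1⊕1⊕1 = 0
s4: b4⊕b5⊕b6⊕b7⊕b12⊕b13⊕b14⊕b15⊕b20⊕b21⊕b22⊕b23⊕b28⊕b29⊕b30⊕b31 = 0⊕0⊕1⊕1⊕0⊕1⊕0⊕1⊕0⊕0⊕0⊕1⊕0⊕1⊕1⊕1 = 0
s8: b8⊕b9⊕b10⊕b11⊕b12⊕b13⊕b14⊕b15⊕b24⊕b25⊕b26⊕b27⊕b28⊕b29⊕b30⊕b31 = 1⊕1⊕1⊕0⊕0⊕1⊕0⊕1⊕1⊕1⊕1⊕1⊕0⊕1⊕1⊕1 = 0
s16: b16⊕b17⊕b18⊕b19⊕b20⊕b21⊕b22⊕b23⊕b24⊕b25⊕b26⊕b27⊕b28⊕b29⊕b30⊕b31 = 0⊕0⊕0⊕0⊕0⊕0⊕0⊕1⊕1⊕1⊕1⊕1⊕0⊕1⊕1⊕1 = 0
Syndrome (s16...s1) = 00000 → position 0 (no error).
Overall parity (XOR of all 32 bits, including p0): 1⊕1⊕1⊕0⊕0⊕0⊕1⊕1⊕1⊕1⊕1⊕0⊕0⊕1⊕0⊕1⊕0⊕0⊕0⊕0⊕0⊕0⊕0⊕1⊕1⊕1⊕1⊕1⊕0⊕1⊕1⊕1 = 0
Overall=0, syndrome position=0 → no error.

none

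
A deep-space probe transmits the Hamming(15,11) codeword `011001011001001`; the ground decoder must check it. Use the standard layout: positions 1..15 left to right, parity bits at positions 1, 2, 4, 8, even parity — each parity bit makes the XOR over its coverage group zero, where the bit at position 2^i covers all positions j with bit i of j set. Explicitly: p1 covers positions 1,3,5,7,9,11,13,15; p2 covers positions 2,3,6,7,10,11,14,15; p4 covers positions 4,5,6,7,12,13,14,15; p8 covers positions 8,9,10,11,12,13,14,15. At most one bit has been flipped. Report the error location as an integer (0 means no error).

s1: b1⊕b3⊕b5⊕b7⊕b9⊕b11⊕b13⊕b15 = 0⊕1⊕0⊕0⊕1⊕0⊕0⊕1 = 1
s2: b2⊕b3⊕b6⊕b7⊕b10⊕b11⊕b14⊕b15 = 1⊕1⊕1⊕0⊕0⊕0⊕0⊕1 = 0
s4: b4⊕b5⊕b6⊕b7⊕b12⊕b13⊕b14⊕b15 = 0⊕0⊕1⊕0⊕1⊕0⊕0⊕1 = 1
s8: b8⊕b9⊕b10⊕b11⊕b12⊕b13⊕b14⊕b15 = 1⊕1⊕0⊕0⊕1⊕0⊕0⊕1 = 0
Syndrome (s8...s1) = 0101 → position 5.

5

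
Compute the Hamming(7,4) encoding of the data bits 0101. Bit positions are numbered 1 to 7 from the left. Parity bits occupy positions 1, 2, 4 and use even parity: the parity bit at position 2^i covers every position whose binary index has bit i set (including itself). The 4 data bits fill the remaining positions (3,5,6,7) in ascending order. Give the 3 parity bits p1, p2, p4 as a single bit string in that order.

010

Place data bits at non-power-of-two positions: b3=0, b5=1, b6=0, b7=1.
p1 = XOR of data positions {3,5,7} = 0⊕1⊕1 = 0
p2 = XOR of data positions {3,6,7} = 0⊕0⊕1 = 1
p4 = XOR of data positions {5,6,7} = 1⊕0⊕1 = 0
Parity bits p1,p2,p4 = 010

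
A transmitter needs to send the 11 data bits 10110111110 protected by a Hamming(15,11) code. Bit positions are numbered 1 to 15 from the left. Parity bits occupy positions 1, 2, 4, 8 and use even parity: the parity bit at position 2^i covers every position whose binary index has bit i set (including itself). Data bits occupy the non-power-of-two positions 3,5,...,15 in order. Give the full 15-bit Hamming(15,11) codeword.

Place data bits at non-power-of-two positions: b3=1, b5=0, b6=1, b7=1, b9=0, b10=1, b11=1, b12=1, b13=1, b14=1, b15=0.
p1 = XOR of data positions {3,5,7,9,11,13,15} = 1⊕0⊕1⊕0⊕1⊕1⊕0 = 0
p2 = XOR of data positions {3,6,7,10,11,14,15} = 1⊕1⊕1⊕1⊕1⊕1⊕0 = 0
p4 = XOR of data positions {5,6,7,12,13,14,15} = 0⊕1⊕1⊕1⊕1⊕1⊕0 = 1
p8 = XOR of data positions {9,10,11,12,13,14,15} = 0⊕1⊕1⊕1⊕1⊕1⊕0 = 1
Codeword b1..b15 = 001101110111110

001101110111110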